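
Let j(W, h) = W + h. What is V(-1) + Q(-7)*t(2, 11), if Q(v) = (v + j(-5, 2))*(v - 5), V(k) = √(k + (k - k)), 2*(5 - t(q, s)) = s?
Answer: -60 + I ≈ -60.0 + 1.0*I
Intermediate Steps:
t(q, s) = 5 - s/2
V(k) = √k (V(k) = √(k + 0) = √k)
Q(v) = (-5 + v)*(-3 + v) (Q(v) = (v + (-5 + 2))*(v - 5) = (v - 3)*(-5 + v) = (-3 + v)*(-5 + v) = (-5 + v)*(-3 + v))
V(-1) + Q(-7)*t(2, 11) = √(-1) + (15 + (-7)² - 8*(-7))*(5 - ½*11) = I + (15 + 49 + 56)*(5 - 11/2) = I + 120*(-½) = I - 60 = -60 + I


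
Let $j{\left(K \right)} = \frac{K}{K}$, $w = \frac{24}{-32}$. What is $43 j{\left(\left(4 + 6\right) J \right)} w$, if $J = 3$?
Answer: $- \frac{129}{4} \approx -32.25$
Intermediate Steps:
$w = - \frac{3}{4}$ ($w = 24 \left(- \frac{1}{32}\right) = - \frac{3}{4} \approx -0.75$)
$j{\left(K \right)} = 1$
$43 j{\left(\left(4 + 6\right) J \right)} w = 43 \cdot 1 \left(- \frac{3}{4}\right) = 43 \left(- \frac{3}{4}\right) = - \frac{129}{4}$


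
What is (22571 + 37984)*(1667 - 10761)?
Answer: -550687170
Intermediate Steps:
(22571 + 37984)*(1667 - 10761) = 60555*(-9094) = -550687170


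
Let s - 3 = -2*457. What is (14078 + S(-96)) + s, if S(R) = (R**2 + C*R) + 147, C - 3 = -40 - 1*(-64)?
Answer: 19938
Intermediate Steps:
C = 27 (C = 3 + (-40 - 1*(-64)) = 3 + (-40 + 64) = 3 + 24 = 27)
s = -911 (s = 3 - 2*457 = 3 - 914 = -911)
S(R) = 147 + R**2 + 27*R (S(R) = (R**2 + 27*R) + 147 = 147 + R**2 + 27*R)
(14078 + S(-96)) + s = (14078 + (147 + (-96)**2 + 27*(-96))) - 911 = (14078 + (147 + 9216 - 2592)) - 911 = (14078 + 6771) - 911 = 20849 - 911 = 19938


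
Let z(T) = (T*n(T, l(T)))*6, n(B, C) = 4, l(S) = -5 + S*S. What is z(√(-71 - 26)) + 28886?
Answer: 28886 + 24*I*√97 ≈ 28886.0 + 236.37*I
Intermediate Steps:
l(S) = -5 + S²
z(T) = 24*T (z(T) = (T*4)*6 = (4*T)*6 = 24*T)
z(√(-71 - 26)) + 28886 = 24*√(-71 - 26) + 28886 = 24*√(-97) + 28886 = 24*(I*√97) + 28886 = 24*I*√97 + 28886 = 28886 + 24*I*√97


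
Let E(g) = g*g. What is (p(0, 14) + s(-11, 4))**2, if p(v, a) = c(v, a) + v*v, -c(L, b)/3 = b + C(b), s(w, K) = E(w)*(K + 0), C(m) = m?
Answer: 160000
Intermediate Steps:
E(g) = g**2
s(w, K) = K*w**2 (s(w, K) = w**2*(K + 0) = w**2*K = K*w**2)
c(L, b) = -6*b (c(L, b) = -3*(b + b) = -6*b)
p(v, a) = v**2 - 6*a (p(v, a) = -6*a + v*v = -6*a + v**2 = v**2 - 6*a)
(p(0, 14) + s(-11, 4))**2 = ((0**2 - 6*14) + 4*(-11)**2)**2 = ((0 - 84) + 4*121)**2 = (-84 + 484)**2 = 400**2 = 160000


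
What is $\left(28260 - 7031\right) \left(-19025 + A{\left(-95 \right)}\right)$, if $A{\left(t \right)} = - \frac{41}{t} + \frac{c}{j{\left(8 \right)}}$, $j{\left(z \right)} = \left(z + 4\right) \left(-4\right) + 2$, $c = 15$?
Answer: $- \frac{76737102247}{190} \approx -4.0388 \cdot 10^{8}$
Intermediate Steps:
$j{\left(z \right)} = -14 - 4 z$ ($j{\left(z \right)} = \left(4 + z\right) \left(-4\right) + 2 = \left(-16 - 4 z\right) + 2 = -14 - 4 z$)
$A{\left(t \right)} = - \frac{15}{46} - \frac{41}{t}$ ($A{\left(t \right)} = - \frac{41}{t} + \frac{15}{-14 - 32} = - \frac{41}{t} + \frac{15}{-46} = - \frac{41}{t} + 15 \left(- \frac{1}{46}\right) = - \frac{41}{t} - \frac{15}{46} = - \frac{15}{46} - \frac{41}{t}$)
$\left(28260 - 7031\right) \left(-19025 + A{\left(-95 \right)}\right) = \left(28260 - 7031\right) \left(-19025 - \left(\frac{15}{46} + \frac{41}{-95}\right)\right) = 21229 \left(-19025 - - \frac{461}{4370}\right) = 21229 \left(-19025 + \left(- \frac{15}{46} + \frac{41}{95}\right)\right) = 21229 \left(-19025 + \frac{461}{4370}\right) = 21229 \left(- \frac{83138789}{4370}\right) = - \frac{76737102247}{190}$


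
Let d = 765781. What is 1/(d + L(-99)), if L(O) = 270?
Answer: 1/766051 ≈ 1.3054e-6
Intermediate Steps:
1/(d + L(-99)) = 1/(765781 + 270) = 1/766051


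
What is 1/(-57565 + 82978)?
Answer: 1/25413 ≈ 3.9350e-5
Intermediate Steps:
1/(-57565 + 82978) = 1/25413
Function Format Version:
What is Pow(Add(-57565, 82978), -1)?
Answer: Rational(1, 25413) ≈ 3.9350e-5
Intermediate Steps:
Pow(Add(-57565, 82978), -1) = Pow(25413, -1) = Rational(1, 25413)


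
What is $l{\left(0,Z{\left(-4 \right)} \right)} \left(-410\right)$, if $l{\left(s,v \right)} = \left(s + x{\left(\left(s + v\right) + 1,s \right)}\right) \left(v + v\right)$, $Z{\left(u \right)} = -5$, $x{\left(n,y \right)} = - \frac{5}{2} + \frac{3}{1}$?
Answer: $2050$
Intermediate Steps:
$x{\left(n,y \right)} = \frac{1}{2}$ ($x{\left(n,y \right)} = \left(-5\right) \frac{1}{2} + 3 \cdot 1 = - \frac{5}{2} + 3 = \frac{1}{2}$)
$l{\left(s,v \right)} = 2 v \left(\frac{1}{2} + s\right)$ ($l{\left(s,v \right)} = \left(s + \frac{1}{2}\right) \left(v + v\right) = \left(\frac{1}{2} + s\right) 2 v = 2 v \left(\frac{1}{2} + s\right)$)
$l{\left(0,Z{\left(-4 \right)} \right)} \left(-410\right) = - 5 \left(1 + 2 \cdot 0\right) \left(-410\right) = - 5 \left(1 + 0\right) \left(-410\right) = \left(-5\right) 1 \left(-410\right) = \left(-5\right) \left(-410\right) = 2050$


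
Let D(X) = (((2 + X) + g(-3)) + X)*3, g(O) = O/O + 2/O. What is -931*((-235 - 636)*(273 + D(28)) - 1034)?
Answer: 364246302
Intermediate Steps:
g(O) = 1 + 2/O
D(X) = 7 + 6*X (D(X) = (((2 + X) + (2 - 3)/(-3)) + X)*3 = (((2 + X) - ⅓*(-1)) + X)*3 = (((2 + X) + ⅓) + X)*3 = ((7/3 + X) + X)*3 = (7/3 + 2*X)*3 = 7 + 6*X)
-931*((-235 - 636)*(273 + D(28)) - 1034) = -931*((-235 - 636)*(273 + (7 + 6*28)) - 1034) = -931*(-871*(273 + (7 + 168)) - 1034) = -931*(-871*(273 + 175) - 1034) = -931*(-871*448 - 1034) = -931*(-390208 - 1034) = -931*(-391242) = 364246302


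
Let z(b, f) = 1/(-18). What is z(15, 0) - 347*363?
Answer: -2267299/18 ≈ -1.2596e+5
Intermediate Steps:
z(b, f) = -1/18
z(15, 0) - 347*363 = -1/18 - 347*363 = -1/18 - 125961 = -2267299/18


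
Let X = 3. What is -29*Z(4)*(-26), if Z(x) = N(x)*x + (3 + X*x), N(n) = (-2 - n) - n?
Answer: -18850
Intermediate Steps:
N(n) = -2 - 2*n
Z(x) = 3 + 3*x + x*(-2 - 2*x) (Z(x) = (-2 - 2*x)*x + (3 + 3*x) = x*(-2 - 2*x) + (3 + 3*x) = 3 + 3*x + x*(-2 - 2*x))
-29*Z(4)*(-26) = -29*(3 + 4 - 2*4²)*(-26) = -29*(3 + 4 - 2*16)*(-26) = -29*(3 + 4 - 32)*(-26) = -29*(-25)*(-26) = 725*(-26) = -18850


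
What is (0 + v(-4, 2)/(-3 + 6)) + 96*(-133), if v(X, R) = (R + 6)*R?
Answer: -38288/3 ≈ -12763.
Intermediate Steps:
v(X, R) = R*(6 + R) (v(X, R) = (6 + R)*R = R*(6 + R))
(0 + v(-4, 2)/(-3 + 6)) + 96*(-133) = (0 + (2*(6 + 2))/(-3 + 6)) + 96*(-133) = (0 + (2*8)/3) - 12768 = (0 + (⅓)*16) - 12768 = (0 + 16/3) - 12768 = 16/3 - 12768 = -38288/3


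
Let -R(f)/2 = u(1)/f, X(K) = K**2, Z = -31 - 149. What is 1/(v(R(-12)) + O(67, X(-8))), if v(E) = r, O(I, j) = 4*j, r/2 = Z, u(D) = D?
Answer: -1/104 ≈ -0.0096154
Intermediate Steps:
Z = -180
r = -360 (r = 2*(-180) = -360)
R(f) = -2/f
v(E) = -360
1/(v(R(-12)) + O(67, X(-8))) = 1/(-360 + 4*(-8)**2) = 1/(-360 + 4*64) = 1/(-360 + 256) = 1/(-104) = -1/104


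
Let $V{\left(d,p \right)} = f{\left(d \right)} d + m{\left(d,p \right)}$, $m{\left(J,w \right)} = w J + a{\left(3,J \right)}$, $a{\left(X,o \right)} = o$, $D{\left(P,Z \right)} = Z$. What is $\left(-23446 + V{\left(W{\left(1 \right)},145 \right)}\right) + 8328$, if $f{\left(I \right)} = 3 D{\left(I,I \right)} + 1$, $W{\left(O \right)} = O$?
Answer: $-14968$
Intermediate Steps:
$f{\left(I \right)} = 1 + 3 I$ ($f{\left(I \right)} = 3 I + 1 = 1 + 3 I$)
$m{\left(J,w \right)} = J + J w$ ($m{\left(J,w \right)} = w J + J = J w + J = J + J w$)
$V{\left(d,p \right)} = d \left(1 + p\right) + d \left(1 + 3 d\right)$ ($V{\left(d,p \right)} = \left(1 + 3 d\right) d + d \left(1 + p\right) = d \left(1 + 3 d\right) + d \left(1 + p\right) = d \left(1 + p\right) + d \left(1 + 3 d\right)$)
$\left(-23446 + V{\left(W{\left(1 \right)},145 \right)}\right) + 8328 = \left(-23446 + 1 \left(2 + 145 + 3 \cdot 1\right)\right) + 8328 = \left(-23446 + 1 \left(2 + 145 + 3\right)\right) + 8328 = \left(-23446 + 1 \cdot 150\right) + 8328 = \left(-23446 + 150\right) + 8328 = -23296 + 8328 = -14968$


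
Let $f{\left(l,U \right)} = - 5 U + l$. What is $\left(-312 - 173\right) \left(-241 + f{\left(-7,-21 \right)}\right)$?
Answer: $69355$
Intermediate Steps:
$f{\left(l,U \right)} = l - 5 U$
$\left(-312 - 173\right) \left(-241 + f{\left(-7,-21 \right)}\right) = \left(-312 - 173\right) \left(-241 - -98\right) = - 485 \left(-241 + \left(-7 + 105\right)\right) = - 485 \left(-241 + 98\right) = \left(-485\right) \left(-143\right) = 69355$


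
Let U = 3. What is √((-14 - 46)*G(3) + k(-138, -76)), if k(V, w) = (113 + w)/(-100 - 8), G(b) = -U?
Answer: √58209/18 ≈ 13.404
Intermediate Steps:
G(b) = -3 (G(b) = -1*3 = -3)
k(V, w) = -113/108 - w/108 (k(V, w) = (113 + w)/(-108) = (113 + w)*(-1/108) = -113/108 - w/108)
√((-14 - 46)*G(3) + k(-138, -76)) = √((-14 - 46)*(-3) + (-113/108 - 1/108*(-76))) = √(-60*(-3) + (-113/108 + 19/27)) = √(180 - 37/108) = √(19403/108) = √58209/18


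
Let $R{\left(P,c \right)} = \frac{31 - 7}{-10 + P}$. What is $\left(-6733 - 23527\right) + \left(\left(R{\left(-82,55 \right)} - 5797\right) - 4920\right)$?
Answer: $- \frac{942477}{23} \approx -40977.0$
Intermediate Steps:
$R{\left(P,c \right)} = \frac{24}{-10 + P}$
$\left(-6733 - 23527\right) + \left(\left(R{\left(-82,55 \right)} - 5797\right) - 4920\right) = \left(-6733 - 23527\right) - \left(10717 - \frac{24}{-10 - 82}\right) = -30260 - \left(10717 + \frac{6}{23}\right) = -30260 + \left(\left(24 \left(- \frac{1}{92}\right) - 5797\right) - 4920\right) = -30260 - \frac{246497}{23} = - \frac{942477}{23}$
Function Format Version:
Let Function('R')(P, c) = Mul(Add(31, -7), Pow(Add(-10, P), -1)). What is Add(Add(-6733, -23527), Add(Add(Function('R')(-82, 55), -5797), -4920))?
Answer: Rational(-942477, 23) ≈ -40977.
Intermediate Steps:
Function('R')(P, c) = Mul(24, Pow(Add(-10, P), -1))
Add(Add(-6733, -23527), Add(Add(Function('R')(-82, 55), -5797), -4920)) = Add(Add(-6733, -23527), Add(Add(Mul(24, Pow(Add(-10, -82), -1)), -5797), -4920)) = Add(-30260, Add(Add(Mul(24, Pow(-92, -1)), -5797), -4920)) = Add(-30260, Add(Add(Mul(24, Rational(-1, 92)), -5797), -4920)) = Add(-30260, Add(Add(Rational(-6, 23), -5797), -4920)) = Add(-30260, Add(Rational(-133337, 23), -4920)) = Add(-30260, Rational(-246497, 23)) = Rational(-942477, 23)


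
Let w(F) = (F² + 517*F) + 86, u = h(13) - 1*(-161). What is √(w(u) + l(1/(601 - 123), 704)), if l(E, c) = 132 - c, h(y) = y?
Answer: 2*√29937 ≈ 346.05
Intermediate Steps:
u = 174 (u = 13 - 1*(-161) = 13 + 161 = 174)
w(F) = 86 + F² + 517*F
√(w(u) + l(1/(601 - 123), 704)) = √((86 + 174² + 517*174) + (132 - 1*704)) = √((86 + 30276 + 89958) + (132 - 704)) = √(120320 - 572) = √119748 = 2*√29937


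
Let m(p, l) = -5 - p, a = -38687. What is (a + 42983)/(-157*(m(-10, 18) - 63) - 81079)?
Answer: -1432/23991 ≈ -0.059689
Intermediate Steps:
(a + 42983)/(-157*(m(-10, 18) - 63) - 81079) = (-38687 + 42983)/(-157*((-5 - 1*(-10)) - 63) - 81079) = 4296/(-157*((-5 + 10) - 63) - 81079) = 4296/(-157*(5 - 63) - 81079) = 4296/(-157*(-58) - 81079) = 4296/(9106 - 81079) = 4296/(-71973) = 4296*(-1/71973) = -1432/23991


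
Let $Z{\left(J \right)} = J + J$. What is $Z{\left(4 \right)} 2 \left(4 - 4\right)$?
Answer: $0$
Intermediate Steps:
$Z{\left(J \right)} = 2 J$
$Z{\left(4 \right)} 2 \left(4 - 4\right) = 2 \cdot 4 \cdot 2 \left(4 - 4\right) = 8 \cdot 2 \left(4 - 4\right) = 16 \cdot 0 = 0$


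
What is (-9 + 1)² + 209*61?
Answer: 12813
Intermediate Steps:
(-9 + 1)² + 209*61 = (-8)² + 12749 = 64 + 12749 = 12813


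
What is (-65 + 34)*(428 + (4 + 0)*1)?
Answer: -13392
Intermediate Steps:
(-65 + 34)*(428 + (4 + 0)*1) = -31*(428 + 4*1) = -31*(428 + 4) = -31*432 = -13392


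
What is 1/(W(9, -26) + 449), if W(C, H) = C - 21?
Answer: 1/437 ≈ 0.0022883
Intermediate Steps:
W(C, H) = -21 + C
1/(W(9, -26) + 449) = 1/((-21 + 9) + 449) = 1/(-12 + 449) = 1/437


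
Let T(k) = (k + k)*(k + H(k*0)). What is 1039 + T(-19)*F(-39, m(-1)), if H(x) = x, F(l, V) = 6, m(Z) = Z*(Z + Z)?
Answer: 5371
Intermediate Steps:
m(Z) = 2*Z² (m(Z) = Z*(2*Z) = 2*Z²)
T(k) = 2*k² (T(k) = (k + k)*(k + k*0) = (2*k)*(k + 0) = (2*k)*k = 2*k²)
1039 + T(-19)*F(-39, m(-1)) = 1039 + (2*(-19)²)*6 = 1039 + (2*361)*6 = 1039 + 722*6 = 1039 + 4332 = 5371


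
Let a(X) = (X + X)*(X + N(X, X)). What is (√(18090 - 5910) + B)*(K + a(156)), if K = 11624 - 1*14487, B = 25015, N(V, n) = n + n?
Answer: 3580972295 + 286306*√3045 ≈ 3.5968e+9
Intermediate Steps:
N(V, n) = 2*n
a(X) = 6*X² (a(X) = (X + X)*(X + 2*X) = (2*X)*(3*X) = 6*X²)
K = -2863 (K = 11624 - 14487 = -2863)
(√(18090 - 5910) + B)*(K + a(156)) = (√(18090 - 5910) + 25015)*(-2863 + 6*156²) = (√12180 + 25015)*(-2863 + 6*24336) = (2*√3045 + 25015)*(-2863 + 146016) = (25015 + 2*√3045)*143153 = 3580972295 + 286306*√3045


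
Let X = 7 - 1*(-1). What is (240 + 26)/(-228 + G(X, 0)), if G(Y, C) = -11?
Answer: -266/239 ≈ -1.1130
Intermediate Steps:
X = 8 (X = 7 + 1 = 8)
(240 + 26)/(-228 + G(X, 0)) = (240 + 26)/(-228 - 11) = 266/(-239) = 266*(-1/239) = -266/239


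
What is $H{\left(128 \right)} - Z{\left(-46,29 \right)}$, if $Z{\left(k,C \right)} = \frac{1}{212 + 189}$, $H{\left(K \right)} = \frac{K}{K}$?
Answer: $\frac{400}{401} \approx 0.99751$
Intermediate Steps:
$H{\left(K \right)} = 1$
$Z{\left(k,C \right)} = \frac{1}{401}$
$H{\left(128 \right)} - Z{\left(-46,29 \right)} = 1 - \frac{1}{401} = \frac{400}{401}$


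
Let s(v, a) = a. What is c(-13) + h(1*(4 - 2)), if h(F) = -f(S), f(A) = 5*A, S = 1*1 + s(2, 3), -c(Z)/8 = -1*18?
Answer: 124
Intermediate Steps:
c(Z) = 144 (c(Z) = -(-8)*18 = -8*(-18) = 144)
S = 4 (S = 1*1 + 3 = 1 + 3 = 4)
h(F) = -20 (h(F) = -5*4 = -1*20 = -20)
c(-13) + h(1*(4 - 2)) = 144 - 20 = 124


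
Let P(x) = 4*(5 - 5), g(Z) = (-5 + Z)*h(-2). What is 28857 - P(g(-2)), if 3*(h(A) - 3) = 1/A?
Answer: 28857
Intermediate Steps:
h(A) = 3 + 1/(3*A)
g(Z) = -85/6 + 17*Z/6 (g(Z) = (-5 + Z)*(3 + (⅓)/(-2)) = (-5 + Z)*(3 + (⅓)*(-½)) = (-5 + Z)*(3 - ⅙) = (-5 + Z)*(17/6) = -85/6 + 17*Z/6)
P(x) = 0 (P(x) = 4*0 = 0)
28857 - P(g(-2)) = 28857 - 1*0 = 28857 + 0 = 28857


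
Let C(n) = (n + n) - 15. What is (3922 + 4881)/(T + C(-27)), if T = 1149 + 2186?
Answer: 8803/3266 ≈ 2.6953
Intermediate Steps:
T = 3335
C(n) = -15 + 2*n (C(n) = 2*n - 15 = -15 + 2*n)
(3922 + 4881)/(T + C(-27)) = (3922 + 4881)/(3335 + (-15 + 2*(-27))) = 8803/(3335 + (-15 - 54)) = 8803/(3335 - 69) = 8803/3266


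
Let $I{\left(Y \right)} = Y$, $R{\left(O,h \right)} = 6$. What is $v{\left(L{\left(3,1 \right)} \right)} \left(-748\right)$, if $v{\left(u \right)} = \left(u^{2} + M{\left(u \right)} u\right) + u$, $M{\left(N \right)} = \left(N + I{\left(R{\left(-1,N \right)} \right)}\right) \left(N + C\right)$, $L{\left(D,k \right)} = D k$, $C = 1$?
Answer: $-89760$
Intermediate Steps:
$M{\left(N \right)} = \left(1 + N\right) \left(6 + N\right)$ ($M{\left(N \right)} = \left(N + 6\right) \left(N + 1\right) = \left(6 + N\right) \left(1 + N\right) = \left(1 + N\right) \left(6 + N\right)$)
$v{\left(u \right)} = u + u^{2} + u \left(6 + u^{2} + 7 u\right)$ ($v{\left(u \right)} = \left(u^{2} + \left(6 + u^{2} + 7 u\right) u\right) + u = \left(u^{2} + u \left(6 + u^{2} + 7 u\right)\right) + u = u + u^{2} + u \left(6 + u^{2} + 7 u\right)$)
$v{\left(L{\left(3,1 \right)} \right)} \left(-748\right) = 3 \cdot 1 \left(7 + \left(3 \cdot 1\right)^{2} + 8 \cdot 3 \cdot 1\right) \left(-748\right) = 3 \left(7 + 3^{2} + 8 \cdot 3\right) \left(-748\right) = 3 \left(7 + 9 + 24\right) \left(-748\right) = 3 \cdot 40 \left(-748\right) = 120 \left(-748\right) = -89760$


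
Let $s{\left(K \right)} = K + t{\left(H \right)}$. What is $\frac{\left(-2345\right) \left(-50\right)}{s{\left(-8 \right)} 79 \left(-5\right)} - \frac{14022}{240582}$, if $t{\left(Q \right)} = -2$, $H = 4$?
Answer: $\frac{93842842}{3167663} \approx 29.625$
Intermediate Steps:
$s{\left(K \right)} = -2 + K$ ($s{\left(K \right)} = K - 2 = -2 + K$)
$\frac{\left(-2345\right) \left(-50\right)}{s{\left(-8 \right)} 79 \left(-5\right)} - \frac{14022}{240582} = \frac{\left(-2345\right) \left(-50\right)}{\left(-2 - 8\right) 79 \left(-5\right)} - \frac{14022}{240582} = \frac{117250}{\left(-10\right) 79 \left(-5\right)} - \frac{2337}{40097} = \frac{117250}{\left(-790\right) \left(-5\right)} - \frac{2337}{40097} = \frac{117250}{3950} - \frac{2337}{40097} = 117250 \cdot \frac{1}{3950} - \frac{2337}{40097} = \frac{2345}{79} - \frac{2337}{40097} = \frac{93842842}{3167663}$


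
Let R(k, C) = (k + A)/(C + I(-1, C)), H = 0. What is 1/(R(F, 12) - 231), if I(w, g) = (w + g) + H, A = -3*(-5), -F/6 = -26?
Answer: -23/5142 ≈ -0.0044730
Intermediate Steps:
F = 156 (F = -6*(-26) = 156)
A = 15
I(w, g) = g + w (I(w, g) = (w + g) + 0 = (g + w) + 0 = g + w)
R(k, C) = (15 + k)/(-1 + 2*C) (R(k, C) = (k + 15)/(C + (C - 1)) = (15 + k)/(C + (-1 + C)) = (15 + k)/(-1 + 2*C))
1/(R(F, 12) - 231) = 1/((15 + 156)/(-1 + 2*12) - 231) = 1/(171/(-1 + 24) - 231) = 1/(171/23 - 231) = 1/(-5142/23) = -23/5142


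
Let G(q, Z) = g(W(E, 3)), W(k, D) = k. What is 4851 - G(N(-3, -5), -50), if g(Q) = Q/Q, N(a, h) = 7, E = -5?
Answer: 4850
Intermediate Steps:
g(Q) = 1
G(q, Z) = 1
4851 - G(N(-3, -5), -50) = 4851 - 1*1 = 4851 - 1 = 4850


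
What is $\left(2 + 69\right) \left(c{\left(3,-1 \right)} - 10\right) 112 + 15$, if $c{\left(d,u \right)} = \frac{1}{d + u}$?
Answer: $-75529$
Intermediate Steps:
$\left(2 + 69\right) \left(c{\left(3,-1 \right)} - 10\right) 112 + 15 = \left(2 + 69\right) \left(\frac{1}{3 - 1} - 10\right) 112 + 15 = 71 \left(\frac{1}{2} - 10\right) 112 + 15 = 71 \left(- \frac{19}{2}\right) 112 + 15 = \left(- \frac{1349}{2}\right) 112 + 15 = -75544 + 15 = -75529$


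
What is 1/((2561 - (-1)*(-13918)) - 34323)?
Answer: -1/45680 ≈ -2.1891e-5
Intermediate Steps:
1/((2561 - (-1)*(-13918)) - 34323) = 1/((2561 - 1*13918) - 34323) = 1/((2561 - 13918) - 34323) = 1/(-11357 - 34323) = 1/(-45680) = -1/45680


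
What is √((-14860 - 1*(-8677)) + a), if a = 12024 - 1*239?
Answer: √5602 ≈ 74.847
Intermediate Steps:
a = 11785 (a = 12024 - 239 = 11785)
√((-14860 - 1*(-8677)) + a) = √((-14860 - 1*(-8677)) + 11785) = √((-14860 + 8677) + 11785) = √(-6183 + 11785) = √5602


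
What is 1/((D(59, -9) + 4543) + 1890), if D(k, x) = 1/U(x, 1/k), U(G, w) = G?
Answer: 9/57896 ≈ 0.00015545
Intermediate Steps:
D(k, x) = 1/x
1/((D(59, -9) + 4543) + 1890) = 1/((1/(-9) + 4543) + 1890) = 1/((-⅑ + 4543) + 1890) = 1/(40886/9 + 1890) = 1/(57896/9) = 9/57896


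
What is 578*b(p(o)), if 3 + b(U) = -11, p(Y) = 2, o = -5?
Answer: -8092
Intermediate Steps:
b(U) = -14 (b(U) = -3 - 11 = -14)
578*b(p(o)) = 578*(-14) = -8092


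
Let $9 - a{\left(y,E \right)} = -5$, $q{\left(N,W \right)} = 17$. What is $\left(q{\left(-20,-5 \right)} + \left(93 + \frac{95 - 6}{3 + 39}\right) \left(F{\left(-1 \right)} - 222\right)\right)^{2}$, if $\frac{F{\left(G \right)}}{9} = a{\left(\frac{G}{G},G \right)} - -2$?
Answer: $\frac{2684897856}{49} \approx 5.4794 \cdot 10^{7}$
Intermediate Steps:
$a{\left(y,E \right)} = 14$ ($a{\left(y,E \right)} = 9 - -5 = 9 + 5 = 14$)
$F{\left(G \right)} = 144$ ($F{\left(G \right)} = 9 \left(14 - -2\right) = 9 \left(14 + 2\right) = 9 \cdot 16 = 144$)
$\left(q{\left(-20,-5 \right)} + \left(93 + \frac{95 - 6}{3 + 39}\right) \left(F{\left(-1 \right)} - 222\right)\right)^{2} = \left(17 + \left(93 + \frac{95 - 6}{3 + 39}\right) \left(144 - 222\right)\right)^{2} = \left(17 + \left(93 + \frac{89}{42}\right) \left(-78\right)\right)^{2} = \left(17 + \frac{3995}{42} \left(-78\right)\right)^{2} = \left(17 - \frac{51935}{7}\right)^{2} = \left(- \frac{51816}{7}\right)^{2} = \frac{2684897856}{49}$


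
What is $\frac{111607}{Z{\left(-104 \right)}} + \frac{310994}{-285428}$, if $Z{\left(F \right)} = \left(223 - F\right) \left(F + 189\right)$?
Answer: $\frac{11605842283}{3966735630} \approx 2.9258$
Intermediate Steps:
$Z{\left(F \right)} = \left(189 + F\right) \left(223 - F\right)$ ($Z{\left(F \right)} = \left(223 - F\right) \left(189 + F\right) = \left(189 + F\right) \left(223 - F\right)$)
$\frac{111607}{Z{\left(-104 \right)}} + \frac{310994}{-285428} = \frac{111607}{42147 - \left(-104\right)^{2} + 34 \left(-104\right)} + \frac{310994}{-285428} = \frac{111607}{42147 - 10816 - 3536} + 310994 \left(- \frac{1}{285428}\right) = \frac{111607}{42147 - 10816 - 3536} - \frac{155497}{142714} = \frac{111607}{27795} - \frac{155497}{142714} = \frac{11605842283}{3966735630}$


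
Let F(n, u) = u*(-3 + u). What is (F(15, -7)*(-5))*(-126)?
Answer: 44100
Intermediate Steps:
(F(15, -7)*(-5))*(-126) = (-7*(-3 - 7)*(-5))*(-126) = (-7*(-10)*(-5))*(-126) = (70*(-5))*(-126) = -350*(-126) = 44100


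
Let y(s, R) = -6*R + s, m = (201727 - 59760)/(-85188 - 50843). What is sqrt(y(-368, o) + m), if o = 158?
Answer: I*sqrt(497370320197)/19433 ≈ 36.291*I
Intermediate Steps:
m = -20281/19433 (m = 141967/(-136031) = 141967*(-1/136031) = -20281/19433 ≈ -1.0436)
y(s, R) = s - 6*R
sqrt(y(-368, o) + m) = sqrt((-368 - 6*158) - 20281/19433) = sqrt((-368 - 948) - 20281/19433) = sqrt(-1316 - 20281/19433) = sqrt(-25594109/19433) = I*sqrt(497370320197)/19433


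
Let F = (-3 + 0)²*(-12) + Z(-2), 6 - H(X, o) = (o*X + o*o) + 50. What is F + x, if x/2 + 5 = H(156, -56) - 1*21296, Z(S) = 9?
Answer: -31589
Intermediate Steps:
H(X, o) = -44 - o² - X*o (H(X, o) = 6 - ((o*X + o*o) + 50) = 6 - ((X*o + o²) + 50) = 6 - ((o² + X*o) + 50) = 6 - (50 + o² + X*o) = 6 + (-50 - o² - X*o) = -44 - o² - X*o)
x = -31490 (x = -10 + 2*((-44 - 1*(-56)² - 1*156*(-56)) - 1*21296) = -10 + 2*((-44 - 1*3136 + 8736) - 21296) = -10 + 2*((-44 - 3136 + 8736) - 21296) = -10 + 2*(5556 - 21296) = -10 + 2*(-15740) = -10 - 31480 = -31490)
F = -99 (F = (-3 + 0)²*(-12) + 9 = (-3)²*(-12) + 9 = 9*(-12) + 9 = -108 + 9 = -99)
F + x = -99 - 31490 = -31589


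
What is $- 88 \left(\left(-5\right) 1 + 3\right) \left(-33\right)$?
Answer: $-5808$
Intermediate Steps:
$- 88 \left(\left(-5\right) 1 + 3\right) \left(-33\right) = - 88 \left(-5 + 3\right) \left(-33\right) = \left(-88\right) \left(-2\right) \left(-33\right) = 176 \left(-33\right) = -5808$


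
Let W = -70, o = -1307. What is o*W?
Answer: 91490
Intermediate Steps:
o*W = -1307*(-70) = 91490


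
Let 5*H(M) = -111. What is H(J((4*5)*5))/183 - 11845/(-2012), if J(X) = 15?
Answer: 3538281/613660 ≈ 5.7659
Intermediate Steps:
H(M) = -111/5 (H(M) = (⅕)*(-111) = -111/5)
H(J((4*5)*5))/183 - 11845/(-2012) = -111/5/183 - 11845/(-2012) = -111/5*1/183 - 11845*(-1/2012) = -37/305 + 11845/2012 = 3538281/613660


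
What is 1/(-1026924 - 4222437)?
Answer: -1/5249361 ≈ -1.9050e-7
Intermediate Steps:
1/(-1026924 - 4222437) = 1/(-5249361) = -1/5249361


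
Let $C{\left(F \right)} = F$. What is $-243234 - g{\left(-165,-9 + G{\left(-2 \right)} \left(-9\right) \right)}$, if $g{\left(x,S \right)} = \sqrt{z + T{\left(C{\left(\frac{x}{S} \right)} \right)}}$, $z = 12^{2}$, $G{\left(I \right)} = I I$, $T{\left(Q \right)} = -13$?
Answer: $-243234 - \sqrt{131} \approx -2.4325 \cdot 10^{5}$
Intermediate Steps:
$G{\left(I \right)} = I^{2}$
$z = 144$
$g{\left(x,S \right)} = \sqrt{131}$ ($g{\left(x,S \right)} = \sqrt{144 - 13} = \sqrt{131}$)
$-243234 - g{\left(-165,-9 + G{\left(-2 \right)} \left(-9\right) \right)} = -243234 - \sqrt{131}$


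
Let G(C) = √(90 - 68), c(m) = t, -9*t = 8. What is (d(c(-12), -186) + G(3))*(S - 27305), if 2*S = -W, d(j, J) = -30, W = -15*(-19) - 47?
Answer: 822720 - 27424*√22 ≈ 6.9409e+5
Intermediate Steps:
t = -8/9 (t = -⅑*8 = -8/9 ≈ -0.88889)
c(m) = -8/9
G(C) = √22
W = 238 (W = 285 - 47 = 238)
S = -119 (S = (-1*238)/2 = (½)*(-238) = -119)
(d(c(-12), -186) + G(3))*(S - 27305) = (-30 + √22)*(-119 - 27305) = (-30 + √22)*(-27424) = 822720 - 27424*√22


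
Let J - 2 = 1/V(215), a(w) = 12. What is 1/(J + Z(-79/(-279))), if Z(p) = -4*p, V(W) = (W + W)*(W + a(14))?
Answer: 27233190/23621899 ≈ 1.1529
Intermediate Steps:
V(W) = 2*W*(12 + W) (V(W) = (W + W)*(W + 12) = (2*W)*(12 + W) = 2*W*(12 + W))
J = 195221/97610 (J = 2 + 1/(2*215*(12 + 215)) = 2 + 1/(2*215*227) = 2 + 1/97610 = 195221/97610 ≈ 2.0000)
1/(J + Z(-79/(-279))) = 1/(195221/97610 - (-316)/(-279)) = 1/(195221/97610 - (-316)*(-1)/279) = 1/(195221/97610 - 4*79/279) = 1/(195221/97610 - 316/279) = 1/(23621899/27233190) = 27233190/23621899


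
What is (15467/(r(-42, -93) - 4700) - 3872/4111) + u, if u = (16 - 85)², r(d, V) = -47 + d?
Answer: 93650435774/19687579 ≈ 4756.8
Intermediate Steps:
u = 4761 (u = (-69)² = 4761)
(15467/(r(-42, -93) - 4700) - 3872/4111) + u = (15467/((-47 - 42) - 4700) - 3872/4111) + 4761 = (15467/(-89 - 4700) - 3872*1/4111) + 4761 = (15467/(-4789) - 3872/4111) + 4761 = (15467*(-1/4789) - 3872/4111) + 4761 = (-15467/4789 - 3872/4111) + 4761 = -82127845/19687579 + 4761 = 93650435774/19687579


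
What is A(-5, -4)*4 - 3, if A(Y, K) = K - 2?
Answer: -27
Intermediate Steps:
A(Y, K) = -2 + K
A(-5, -4)*4 - 3 = (-2 - 4)*4 - 3 = -6*4 - 3 = -24 - 3 = -27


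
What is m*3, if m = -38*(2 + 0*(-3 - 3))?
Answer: -228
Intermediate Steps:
m = -76 (m = -38*(2 + 0*(-6)) = -38*(2 + 0) = -38*2 = -76)
m*3 = -76*3 = -228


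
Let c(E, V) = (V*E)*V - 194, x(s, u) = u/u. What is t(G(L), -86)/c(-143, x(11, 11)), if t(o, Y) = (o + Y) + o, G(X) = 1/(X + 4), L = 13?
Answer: 1460/5729 ≈ 0.25484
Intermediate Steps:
G(X) = 1/(4 + X)
x(s, u) = 1
t(o, Y) = Y + 2*o (t(o, Y) = (Y + o) + o = Y + 2*o)
c(E, V) = -194 + E*V**2 (c(E, V) = (E*V)*V - 194 = E*V**2 - 194 = -194 + E*V**2)
t(G(L), -86)/c(-143, x(11, 11)) = (-86 + 2/(4 + 13))/(-194 - 143*1**2) = (-86 + 2/17)/(-194 - 143*1) = (-86 + 2*(1/17))/(-194 - 143) = (-86 + 2/17)/(-337) = -1460/17*(-1/337) = 1460/5729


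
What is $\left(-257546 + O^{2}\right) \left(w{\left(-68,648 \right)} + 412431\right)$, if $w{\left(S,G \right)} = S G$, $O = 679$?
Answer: $74960842665$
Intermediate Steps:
$w{\left(S,G \right)} = G S$
$\left(-257546 + O^{2}\right) \left(w{\left(-68,648 \right)} + 412431\right) = \left(-257546 + 679^{2}\right) \left(648 \left(-68\right) + 412431\right) = \left(-257546 + 461041\right) \left(-44064 + 412431\right) = 203495 \cdot 368367 = 74960842665$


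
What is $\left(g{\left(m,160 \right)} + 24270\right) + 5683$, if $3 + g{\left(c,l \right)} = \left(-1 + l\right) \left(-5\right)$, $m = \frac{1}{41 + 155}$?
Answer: $29155$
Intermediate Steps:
$m = \frac{1}{196} \approx 0.005102$
$g{\left(c,l \right)} = 2 - 5 l$ ($g{\left(c,l \right)} = -3 + \left(-1 + l\right) \left(-5\right) = -3 - \left(-5 + 5 l\right) = 2 - 5 l$)
$\left(g{\left(m,160 \right)} + 24270\right) + 5683 = \left(\left(2 - 800\right) + 24270\right) + 5683 = \left(-798 + 24270\right) + 5683 = 23472 + 5683 = 29155$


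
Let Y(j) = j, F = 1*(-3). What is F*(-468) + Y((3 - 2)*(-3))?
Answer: 1401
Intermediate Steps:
F = -3
F*(-468) + Y((3 - 2)*(-3)) = -3*(-468) + (3 - 2)*(-3) = 1404 + 1*(-3) = 1404 - 3 = 1401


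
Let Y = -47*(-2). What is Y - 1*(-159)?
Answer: 253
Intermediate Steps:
Y = 94
Y - 1*(-159) = 94 - 1*(-159) = 94 + 159 = 253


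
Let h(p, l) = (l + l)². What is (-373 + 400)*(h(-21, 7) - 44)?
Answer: 4104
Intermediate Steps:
h(p, l) = 4*l² (h(p, l) = (2*l)² = 4*l²)
(-373 + 400)*(h(-21, 7) - 44) = (-373 + 400)*(4*7² - 44) = 27*(4*49 - 44) = 27*(196 - 44) = 27*152 = 4104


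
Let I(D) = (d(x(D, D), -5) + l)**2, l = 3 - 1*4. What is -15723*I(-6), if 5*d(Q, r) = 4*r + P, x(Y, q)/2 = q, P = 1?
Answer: -9056448/25 ≈ -3.6226e+5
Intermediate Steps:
l = -1 (l = 3 - 4 = -1)
x(Y, q) = 2*q
d(Q, r) = 1/5 + 4*r/5 (d(Q, r) = (4*r + 1)/5 = (1 + 4*r)/5 = 1/5 + 4*r/5)
I(D) = 576/25 (I(D) = ((1/5 + (4/5)*(-5)) - 1)**2 = ((1/5 - 4) - 1)**2 = (-19/5 - 1)**2 = (-24/5)**2 = 576/25)
-15723*I(-6) = -15723*576/25 = -9056448/25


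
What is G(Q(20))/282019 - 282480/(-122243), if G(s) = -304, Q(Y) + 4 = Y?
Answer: 7238869568/3134077147 ≈ 2.3097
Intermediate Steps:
Q(Y) = -4 + Y
G(Q(20))/282019 - 282480/(-122243) = -304/282019 - 282480/(-122243) = -304*1/282019 - 282480*(-1/122243) = -304/282019 + 25680/11113 = 7238869568/3134077147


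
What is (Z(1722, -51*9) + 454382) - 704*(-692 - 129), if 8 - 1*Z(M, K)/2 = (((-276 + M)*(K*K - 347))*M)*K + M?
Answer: 480787981948282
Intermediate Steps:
Z(M, K) = 16 - 2*M - 2*K*M*(-347 + K²)*(-276 + M) (Z(M, K) = 16 - 2*((((-276 + M)*(K*K - 347))*M)*K + M) = 16 - 2*((((-276 + M)*(K² - 347))*M)*K + M) = 16 - 2*((((-276 + M)*(-347 + K²))*M)*K + M) = 16 - 2*((((-347 + K²)*(-276 + M))*M)*K + M) = 16 - 2*((M*(-347 + K²)*(-276 + M))*K + M) = 16 - 2*(K*M*(-347 + K²)*(-276 + M) + M) = 16 - 2*(M + K*M*(-347 + K²)*(-276 + M)) = 16 + (-2*M - 2*K*M*(-347 + K²)*(-276 + M)) = 16 - 2*M - 2*K*M*(-347 + K²)*(-276 + M))
(Z(1722, -51*9) + 454382) - 704*(-692 - 129) = ((16 - 2*1722 - 191544*(-51*9)*1722 - 2*(-51*9)³*1722² + 552*1722*(-51*9)³ + 694*(-51*9)*1722²) + 454382) - 704*(-692 - 129) = ((16 - 3444 - 191544*(-459)*1722 - 2*(-459)³*2965284 + 552*1722*(-459)³ + 694*(-459)*2965284) + 454382) - 704*(-821) = ((16 - 3444 + 151395994512 - 2*(-96702579)*2965284 + 552*1722*(-96702579) - 944579357064) + 454382) + 577984 = ((16 - 3444 + 151395994512 + 573501220534872 - 91920056252976 - 944579357064) + 454382) + 577984 = (480787980915916 + 454382) + 577984 = 480787981370298 + 577984 = 480787981948282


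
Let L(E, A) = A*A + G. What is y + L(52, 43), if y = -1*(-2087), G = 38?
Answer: 3974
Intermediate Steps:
y = 2087
L(E, A) = 38 + A² (L(E, A) = A*A + 38 = A² + 38 = 38 + A²)
y + L(52, 43) = 2087 + (38 + 43²) = 2087 + (38 + 1849) = 2087 + 1887 = 3974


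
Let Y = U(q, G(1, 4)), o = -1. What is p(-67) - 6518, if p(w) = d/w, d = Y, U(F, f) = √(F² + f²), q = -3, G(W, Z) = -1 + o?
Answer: -6518 - √13/67 ≈ -6518.1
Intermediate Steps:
G(W, Z) = -2 (G(W, Z) = -1 - 1 = -2)
Y = √13 (Y = √((-3)² + (-2)²) = √(9 + 4) = √13 ≈ 3.6056)
d = √13 ≈ 3.6056
p(w) = √13/w
p(-67) - 6518 = √13/(-67) - 6518 = √13*(-1/67) - 6518 = -√13/67 - 6518 = -6518 - √13/67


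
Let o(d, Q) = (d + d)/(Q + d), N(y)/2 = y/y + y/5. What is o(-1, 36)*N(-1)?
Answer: -16/175 ≈ -0.091429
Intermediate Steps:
N(y) = 2 + 2*y/5 (N(y) = 2*(y/y + y/5) = 2*(1 + y*(⅕)) = 2*(1 + y/5) = 2 + 2*y/5)
o(d, Q) = 2*d/(Q + d) (o(d, Q) = (2*d)/(Q + d) = 2*d/(Q + d))
o(-1, 36)*N(-1) = (2*(-1)/(36 - 1))*(2 + (⅖)*(-1)) = (2*(-1)/35)*(2 - ⅖) = (2*(-1)*(1/35))*(8/5) = -2/35*8/5 = -16/175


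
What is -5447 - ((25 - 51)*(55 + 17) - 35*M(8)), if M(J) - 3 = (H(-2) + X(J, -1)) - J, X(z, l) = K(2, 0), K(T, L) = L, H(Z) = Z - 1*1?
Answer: -3855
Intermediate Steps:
H(Z) = -1 + Z (H(Z) = Z - 1 = -1 + Z)
X(z, l) = 0
M(J) = -J (M(J) = 3 + (((-1 - 2) + 0) - J) = 3 + ((-3 + 0) - J) = 3 + (-3 - J) = -J)
-5447 - ((25 - 51)*(55 + 17) - 35*M(8)) = -5447 - ((25 - 51)*(55 + 17) - (-35)*8) = -5447 - (-26*72 - 35*(-8)) = -5447 - (-1872 + 280) = -5447 - 1*(-1592) = -5447 + 1592 = -3855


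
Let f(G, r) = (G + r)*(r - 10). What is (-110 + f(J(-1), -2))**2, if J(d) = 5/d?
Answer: 676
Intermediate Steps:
f(G, r) = (-10 + r)*(G + r) (f(G, r) = (G + r)*(-10 + r) = (-10 + r)*(G + r))
(-110 + f(J(-1), -2))**2 = (-110 + ((-2)**2 - 50/(-1) - 10*(-2) + (5/(-1))*(-2)))**2 = (-110 + (4 - 50*(-1) + 20 + (5*(-1))*(-2)))**2 = (-110 + (4 - 10*(-5) + 20 - 5*(-2)))**2 = (-110 + (4 + 50 + 20 + 10))**2 = (-110 + 84)**2 = (-26)**2 = 676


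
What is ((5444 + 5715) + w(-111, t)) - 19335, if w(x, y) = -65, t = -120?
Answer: -8241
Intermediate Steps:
((5444 + 5715) + w(-111, t)) - 19335 = ((5444 + 5715) - 65) - 19335 = (11159 - 65) - 19335 = 11094 - 19335 = -8241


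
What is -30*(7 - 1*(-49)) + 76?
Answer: -1604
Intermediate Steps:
-30*(7 - 1*(-49)) + 76 = -30*(7 + 49) + 76 = -30*56 + 76 = -1680 + 76 = -1604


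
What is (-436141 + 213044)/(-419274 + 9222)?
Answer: 223097/410052 ≈ 0.54407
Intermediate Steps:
(-436141 + 213044)/(-419274 + 9222) = -223097/(-410052) = -223097*(-1/410052) = 223097/410052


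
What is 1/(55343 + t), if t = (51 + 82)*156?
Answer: 1/76091 ≈ 1.3142e-5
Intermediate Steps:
t = 20748 (t = 133*156 = 20748)
1/(55343 + t) = 1/(55343 + 20748) = 1/76091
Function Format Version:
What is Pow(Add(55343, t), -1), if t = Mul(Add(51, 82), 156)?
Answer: Rational(1, 76091) ≈ 1.3142e-5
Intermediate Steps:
t = 20748 (t = Mul(133, 156) = 20748)
Pow(Add(55343, t), -1) = Pow(Add(55343, 20748), -1) = Pow(76091, -1) = Rational(1, 76091)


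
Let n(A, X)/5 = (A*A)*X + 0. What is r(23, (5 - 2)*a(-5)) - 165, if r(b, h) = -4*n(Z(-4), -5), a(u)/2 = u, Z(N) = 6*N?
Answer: 57435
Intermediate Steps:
n(A, X) = 5*X*A**2 (n(A, X) = 5*((A*A)*X + 0) = 5*(A**2*X + 0) = 5*(X*A**2 + 0) = 5*(X*A**2) = 5*X*A**2)
a(u) = 2*u
r(b, h) = 57600 (r(b, h) = -20*(-5)*(6*(-4))**2 = -20*(-5)*(-24)**2 = -20*(-5)*576 = -4*(-14400) = 57600)
r(23, (5 - 2)*a(-5)) - 165 = 57600 - 165 = 57435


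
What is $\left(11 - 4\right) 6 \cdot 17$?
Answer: $714$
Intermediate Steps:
$\left(11 - 4\right) 6 \cdot 17 = 7 \cdot 6 \cdot 17 = 42 \cdot 17 = 714$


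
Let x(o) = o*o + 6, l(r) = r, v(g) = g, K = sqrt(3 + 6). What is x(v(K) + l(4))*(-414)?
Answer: -22770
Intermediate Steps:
K = 3 (K = sqrt(9) = 3)
x(o) = 6 + o**2 (x(o) = o**2 + 6 = 6 + o**2)
x(v(K) + l(4))*(-414) = (6 + (3 + 4)**2)*(-414) = (6 + 7**2)*(-414) = (6 + 49)*(-414) = 55*(-414) = -22770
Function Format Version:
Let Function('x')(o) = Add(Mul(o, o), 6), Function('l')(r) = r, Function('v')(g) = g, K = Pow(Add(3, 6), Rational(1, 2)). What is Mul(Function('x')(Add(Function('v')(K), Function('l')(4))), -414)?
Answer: -22770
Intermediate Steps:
K = 3 (K = Pow(9, Rational(1, 2)) = 3)
Function('x')(o) = Add(6, Pow(o, 2)) (Function('x')(o) = Add(Pow(o, 2), 6) = Add(6, Pow(o, 2)))
Mul(Function('x')(Add(Function('v')(K), Function('l')(4))), -414) = Mul(Add(6, Pow(Add(3, 4), 2)), -414) = Mul(Add(6, Pow(7, 2)), -414) = Mul(Add(6, 49), -414) = Mul(55, -414) = -22770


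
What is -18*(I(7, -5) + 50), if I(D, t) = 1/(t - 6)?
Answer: -9882/11 ≈ -898.36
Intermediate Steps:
I(D, t) = 1/(-6 + t)
-18*(I(7, -5) + 50) = -18*(1/(-6 - 5) + 50) = -18*(1/(-11) + 50) = -18*(-1/11 + 50) = -18*549/11 = -9882/11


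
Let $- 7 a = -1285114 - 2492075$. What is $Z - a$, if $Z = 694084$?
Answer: $\frac{1081399}{7} \approx 1.5449 \cdot 10^{5}$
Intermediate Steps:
$a = \frac{3777189}{7}$ ($a = - \frac{-1285114 - 2492075}{7} = \left(- \frac{1}{7}\right) \left(-3777189\right) = \frac{3777189}{7} \approx 5.396 \cdot 10^{5}$)
$Z - a = 694084 - \frac{3777189}{7} = \frac{1081399}{7}$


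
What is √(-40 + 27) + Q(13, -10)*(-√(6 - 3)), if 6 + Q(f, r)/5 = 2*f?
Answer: -100*√3 + I*√13 ≈ -173.21 + 3.6056*I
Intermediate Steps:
Q(f, r) = -30 + 10*f (Q(f, r) = -30 + 5*(2*f) = -30 + 10*f)
√(-40 + 27) + Q(13, -10)*(-√(6 - 3)) = √(-40 + 27) + (-30 + 10*13)*(-√(6 - 3)) = √(-13) + (-30 + 130)*(-√3) = I*√13 + 100*(-√3) = I*√13 - 100*√3 = -100*√3 + I*√13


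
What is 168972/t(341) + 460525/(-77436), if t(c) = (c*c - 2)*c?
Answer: -18247256272183/3070425599604 ≈ -5.9429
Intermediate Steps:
t(c) = c*(-2 + c²) (t(c) = (c² - 2)*c = (-2 + c²)*c = c*(-2 + c²))
168972/t(341) + 460525/(-77436) = 168972/((341*(-2 + 341²))) + 460525/(-77436) = 168972/((341*(-2 + 116281))) + 460525*(-1/77436) = 168972/((341*116279)) - 460525/77436 = 168972/39651139 - 460525/77436 = -18247256272183/3070425599604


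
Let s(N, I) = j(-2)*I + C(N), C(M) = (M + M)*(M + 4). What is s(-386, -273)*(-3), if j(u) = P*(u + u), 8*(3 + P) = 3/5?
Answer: -8751297/10 ≈ -8.7513e+5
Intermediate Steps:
P = -117/40 (P = -3 + (3/5)/8 = -3 + (3*(1/5))/8 = -3 + (1/8)*(3/5) = -3 + 3/40 = -117/40 ≈ -2.9250)
C(M) = 2*M*(4 + M) (C(M) = (2*M)*(4 + M) = 2*M*(4 + M))
j(u) = -117*u/20 (j(u) = -117*(u + u)/40 = -117*u/20)
s(N, I) = 117*I/10 + 2*N*(4 + N) (s(N, I) = (-117/20*(-2))*I + 2*N*(4 + N) = 117*I/10 + 2*N*(4 + N))
s(-386, -273)*(-3) = ((117/10)*(-273) + 2*(-386)*(4 - 386))*(-3) = (-31941/10 + 2*(-386)*(-382))*(-3) = (-31941/10 + 294904)*(-3) = (2917099/10)*(-3) = -8751297/10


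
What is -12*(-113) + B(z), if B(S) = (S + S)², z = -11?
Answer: 1840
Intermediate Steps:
B(S) = 4*S² (B(S) = (2*S)² = 4*S²)
-12*(-113) + B(z) = -12*(-113) + 4*(-11)² = 1356 + 4*121 = 1356 + 484 = 1840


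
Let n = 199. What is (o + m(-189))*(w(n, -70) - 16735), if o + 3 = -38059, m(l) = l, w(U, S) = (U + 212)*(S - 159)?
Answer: 4240276354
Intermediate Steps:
w(U, S) = (-159 + S)*(212 + U) (w(U, S) = (212 + U)*(-159 + S) = (-159 + S)*(212 + U))
o = -38062 (o = -3 - 38059 = -38062)
(o + m(-189))*(w(n, -70) - 16735) = (-38062 - 189)*((-33708 - 159*199 + 212*(-70) - 70*199) - 16735) = -38251*((-33708 - 31641 - 14840 - 13930) - 16735) = -38251*(-94119 - 16735) = -38251*(-110854) = 4240276354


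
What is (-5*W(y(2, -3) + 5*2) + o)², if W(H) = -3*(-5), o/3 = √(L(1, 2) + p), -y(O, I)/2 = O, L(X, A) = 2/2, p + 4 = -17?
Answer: 5445 - 900*I*√5 ≈ 5445.0 - 2012.5*I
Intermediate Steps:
p = -21 (p = -4 - 17 = -21)
L(X, A) = 1 (L(X, A) = 2*(½) = 1)
y(O, I) = -2*O
o = 6*I*√5 (o = 3*√(1 - 21) = 3*√(-20) = 3*(2*I*√5) = 6*I*√5 ≈ 13.416*I)
W(H) = 15
(-5*W(y(2, -3) + 5*2) + o)² = (-5*15 + 6*I*√5)² = (-75 + 6*I*√5)²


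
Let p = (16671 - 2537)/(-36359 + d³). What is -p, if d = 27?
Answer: 7067/8338 ≈ 0.84757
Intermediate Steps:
p = -7067/8338 (p = (16671 - 2537)/(-36359 + 27³) = 14134/(-36359 + 19683) = 14134/(-16676) = 14134*(-1/16676) = -7067/8338 ≈ -0.84757)
-p = -1*(-7067/8338) = 7067/8338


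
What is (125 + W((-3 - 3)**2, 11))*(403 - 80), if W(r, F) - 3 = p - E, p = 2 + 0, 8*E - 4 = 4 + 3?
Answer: 332367/8 ≈ 41546.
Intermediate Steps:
E = 11/8 (E = 1/2 + (4 + 3)/8 = 1/2 + (1/8)*7 = 1/2 + 7/8 = 11/8 ≈ 1.3750)
p = 2
W(r, F) = 29/8 (W(r, F) = 3 + (2 - 1*11/8) = 3 + (2 - 11/8) = 3 + 5/8 = 29/8)
(125 + W((-3 - 3)**2, 11))*(403 - 80) = (125 + 29/8)*(403 - 80) = (1029/8)*323 = 332367/8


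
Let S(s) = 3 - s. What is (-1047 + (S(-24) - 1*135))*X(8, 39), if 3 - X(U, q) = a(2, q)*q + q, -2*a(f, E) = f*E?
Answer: -1715175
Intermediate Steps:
a(f, E) = -E*f/2 (a(f, E) = -f*E/2 = -E*f/2)
X(U, q) = 3 + q² - q (X(U, q) = 3 - ((-½*q*2)*q + q) = 3 - ((-q)*q + q) = 3 - (-q² + q) = 3 - (q - q²) = 3 + (q² - q) = 3 + q² - q)
(-1047 + (S(-24) - 1*135))*X(8, 39) = (-1047 + ((3 - 1*(-24)) - 1*135))*(3 + 39² - 1*39) = (-1047 + ((3 + 24) - 135))*(3 + 1521 - 39) = (-1047 + (27 - 135))*1485 = (-1047 - 108)*1485 = -1155*1485 = -1715175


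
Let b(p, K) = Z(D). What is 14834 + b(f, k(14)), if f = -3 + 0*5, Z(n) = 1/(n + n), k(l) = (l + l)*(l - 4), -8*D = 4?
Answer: 14833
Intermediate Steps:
D = -½ (D = -⅛*4 = -½ ≈ -0.50000)
k(l) = 2*l*(-4 + l) (k(l) = (2*l)*(-4 + l) = 2*l*(-4 + l))
Z(n) = 1/(2*n)
f = -3 (f = -3 + 0 = -3)
b(p, K) = -1 (b(p, K) = 1/(2*(-½)) = (½)*(-2) = -1)
14834 + b(f, k(14)) = 14834 - 1 = 14833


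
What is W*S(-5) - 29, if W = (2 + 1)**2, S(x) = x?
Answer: -74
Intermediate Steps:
W = 9 (W = 3**2 = 9)
W*S(-5) - 29 = 9*(-5) - 29 = -45 - 29 = -74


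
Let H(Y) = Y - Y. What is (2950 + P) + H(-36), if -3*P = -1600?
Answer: 10450/3 ≈ 3483.3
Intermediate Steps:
H(Y) = 0
P = 1600/3 (P = -⅓*(-1600) = 1600/3 ≈ 533.33)
(2950 + P) + H(-36) = (2950 + 1600/3) + 0 = 10450/3 + 0 = 10450/3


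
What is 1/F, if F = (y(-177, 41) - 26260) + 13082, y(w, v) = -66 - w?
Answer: -1/13067 ≈ -7.6529e-5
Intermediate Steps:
F = -13067 (F = ((-66 - 1*(-177)) - 26260) + 13082 = ((-66 + 177) - 26260) + 13082 = (111 - 26260) + 13082 = -26149 + 13082 = -13067)
1/F = 1/(-13067) = -1/13067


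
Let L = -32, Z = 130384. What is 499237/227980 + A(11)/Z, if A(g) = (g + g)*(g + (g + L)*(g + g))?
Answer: 7853812431/3715618040 ≈ 2.1137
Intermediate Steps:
A(g) = 2*g*(g + 2*g*(-32 + g)) (A(g) = (g + g)*(g + (g - 32)*(g + g)) = (2*g)*(g + (-32 + g)*(2*g)) = (2*g)*(g + 2*g*(-32 + g)) = 2*g*(g + 2*g*(-32 + g)))
499237/227980 + A(11)/Z = 499237/227980 + (11²*(-126 + 4*11))/130384 = 499237*(1/227980) + (121*(-126 + 44))*(1/130384) = 499237/227980 + (121*(-82))*(1/130384) = 499237/227980 - 9922*1/130384 = 499237/227980 - 4961/65192 = 7853812431/3715618040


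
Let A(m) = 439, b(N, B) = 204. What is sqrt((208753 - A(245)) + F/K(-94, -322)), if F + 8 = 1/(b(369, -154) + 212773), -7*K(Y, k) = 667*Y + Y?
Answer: sqrt(9313920093862113614327566)/6686625892 ≈ 456.41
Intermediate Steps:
K(Y, k) = -668*Y/7 (K(Y, k) = -(667*Y + Y)/7 = -668*Y/7)
F = -1703815/212977 (F = -8 + 1/(204 + 212773) = -8 + 1/212977 = -1703815/212977 ≈ -8.0000)
sqrt((208753 - A(245)) + F/K(-94, -322)) = sqrt((208753 - 1*439) - 1703815/(212977*((-668/7*(-94))))) = sqrt((208753 - 439) - 1703815/(212977*62792/7)) = sqrt(208314 - 1703815/212977*7/62792) = sqrt(208314 - 11926705/13373251784) = sqrt(2785835560205471/13373251784) = sqrt(9313920093862113614327566)/6686625892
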